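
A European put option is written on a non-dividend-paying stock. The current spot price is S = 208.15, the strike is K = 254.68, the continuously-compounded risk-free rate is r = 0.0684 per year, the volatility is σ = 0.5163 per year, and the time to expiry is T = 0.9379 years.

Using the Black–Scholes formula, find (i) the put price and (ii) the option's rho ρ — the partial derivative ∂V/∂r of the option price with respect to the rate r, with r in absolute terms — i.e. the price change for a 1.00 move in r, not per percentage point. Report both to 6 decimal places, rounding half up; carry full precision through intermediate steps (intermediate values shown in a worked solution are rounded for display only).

price = 61.098295
ρ = -156.876959

σ√T = 0.5163·√0.9379 = 0.500012
d₁ = (ln(S/K) + (r+σ²/2)T) / (σ√T) = (ln(208.15/254.68) + (0.0684+0.5163²/2)·0.9379) / 0.500012 = (-0.201749 + 0.189158) / 0.500012 = -0.025180
d₂ = d₁ − σ√T = -0.025180 − 0.500012 = -0.525192
e^{−rT} = e^{−0.0684·0.9379} = 0.937862
N(−d₁) = 0.510044,  N(−d₂) = 0.700275
Put price V = K·e^{−rT}·N(−d₂) − S·N(−d₁) = 167.264057 − 106.165762 = 61.098295
ρ = −K·T·e^{−rT}·N(−d₂) = -156.876959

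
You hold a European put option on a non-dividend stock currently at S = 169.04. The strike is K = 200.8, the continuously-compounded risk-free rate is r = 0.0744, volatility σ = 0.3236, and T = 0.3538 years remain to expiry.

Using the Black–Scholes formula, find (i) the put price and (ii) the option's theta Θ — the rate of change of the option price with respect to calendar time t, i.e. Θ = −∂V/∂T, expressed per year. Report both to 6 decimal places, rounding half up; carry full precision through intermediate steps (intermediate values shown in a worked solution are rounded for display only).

price = 31.060736
Θ = -3.048117

σ√T = 0.3236·√0.3538 = 0.192481
d₁ = (ln(S/K) + (r+σ²/2)T) / (σ√T) = (ln(169.04/200.8) + (0.0744+0.3236²/2)·0.3538) / 0.192481 = (-0.172174 + 0.044847) / 0.192481 = -0.661504
d₂ = d₁ − σ√T = -0.661504 − 0.192481 = -0.853985
e^{−rT} = e^{−0.0744·0.3538} = 0.974021
N(−d₁) = 0.745855,  N(−d₂) = 0.803443
Put price V = K·e^{−rT}·N(−d₂) − S·N(−d₁) = 157.140149 − 126.079413 = 31.060736
φ(d₁) = (1/√(2π))·e^{−d₁²/2} = 0.320545
Θ = −S·φ(d₁)·σ/(2√T) + r·K·e^{−rT}·N(−d₂) = −14.739344 + 11.691227 = -3.048117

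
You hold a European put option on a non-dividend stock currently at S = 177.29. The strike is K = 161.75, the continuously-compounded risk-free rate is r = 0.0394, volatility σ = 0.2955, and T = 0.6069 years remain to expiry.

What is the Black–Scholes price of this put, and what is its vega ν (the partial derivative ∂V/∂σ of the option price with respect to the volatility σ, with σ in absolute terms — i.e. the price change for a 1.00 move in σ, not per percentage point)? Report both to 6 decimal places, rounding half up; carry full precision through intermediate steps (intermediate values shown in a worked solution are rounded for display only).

price = 7.565486
ν = 45.536803

σ√T = 0.2955·√0.6069 = 0.230206
d₁ = (ln(S/K) + (r+σ²/2)T) / (σ√T) = (ln(177.29/161.75) + (0.0394+0.2955²/2)·0.6069) / 0.230206 = (0.091735 + 0.050409) / 0.230206 = 0.617465
d₂ = d₁ − σ√T = 0.617465 − 0.230206 = 0.387260
e^{−rT} = e^{−0.0394·0.6069} = 0.976372
N(−d₁) = 0.268464,  N(−d₂) = 0.349282
Put price V = K·e^{−rT}·N(−d₂) − S·N(−d₁) = 55.161446 − 47.595960 = 7.565486
φ(d₁) = (1/√(2π))·e^{−d₁²/2} = 0.329701
ν = S·φ(d₁)·√T = 45.536803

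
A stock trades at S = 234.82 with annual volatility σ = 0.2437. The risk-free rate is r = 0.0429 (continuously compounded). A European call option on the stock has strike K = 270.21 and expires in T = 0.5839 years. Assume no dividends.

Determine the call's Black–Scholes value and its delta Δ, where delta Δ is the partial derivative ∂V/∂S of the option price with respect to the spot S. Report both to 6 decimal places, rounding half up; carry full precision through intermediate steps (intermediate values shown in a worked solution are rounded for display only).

price = 7.553051
Δ = 0.299368

σ√T = 0.2437·√0.5839 = 0.186219
d₁ = (ln(S/K) + (r+σ²/2)T) / (σ√T) = (ln(234.82/270.21) + (0.0429+0.2437²/2)·0.5839) / 0.186219 = (-0.140380 + 0.042388) / 0.186219 = -0.526218
d₂ = d₁ − σ√T = -0.526218 − 0.186219 = -0.712438
e^{−rT} = e^{−0.0429·0.5839} = 0.975262
N(d₁) = 0.299368,  N(d₂) = 0.238097
Call price V = S·N(d₁) − K·e^{−rT}·N(d₂) = 70.297648 − 62.744597 = 7.553051
Δ = N(d₁) = 0.299368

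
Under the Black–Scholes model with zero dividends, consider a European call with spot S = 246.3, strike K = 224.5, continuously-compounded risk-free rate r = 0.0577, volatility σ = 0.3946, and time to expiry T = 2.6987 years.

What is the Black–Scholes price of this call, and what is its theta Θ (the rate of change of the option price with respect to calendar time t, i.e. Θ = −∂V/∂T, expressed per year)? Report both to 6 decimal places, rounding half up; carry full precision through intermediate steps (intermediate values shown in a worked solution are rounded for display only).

price = 86.676091
Θ = -14.993439

σ√T = 0.3946·√2.6987 = 0.648238
d₁ = (ln(S/K) + (r+σ²/2)T) / (σ√T) = (ln(246.3/224.5) + (0.0577+0.3946²/2)·2.6987) / 0.648238 = (0.092675 + 0.365821) / 0.648238 = 0.707296
d₂ = d₁ − σ√T = 0.707296 − 0.648238 = 0.059058
e^{−rT} = e^{−0.0577·2.6987} = 0.855803
N(d₁) = 0.760309,  N(d₂) = 0.523547
Call price V = S·N(d₁) − K·e^{−rT}·N(d₂) = 187.264004 − 100.587913 = 86.676091
φ(d₁) = (1/√(2π))·e^{−d₁²/2} = 0.310655
Θ = −S·φ(d₁)·σ/(2√T) − r·K·e^{−rT}·N(d₂) = −9.189517 − 5.803923 = -14.993439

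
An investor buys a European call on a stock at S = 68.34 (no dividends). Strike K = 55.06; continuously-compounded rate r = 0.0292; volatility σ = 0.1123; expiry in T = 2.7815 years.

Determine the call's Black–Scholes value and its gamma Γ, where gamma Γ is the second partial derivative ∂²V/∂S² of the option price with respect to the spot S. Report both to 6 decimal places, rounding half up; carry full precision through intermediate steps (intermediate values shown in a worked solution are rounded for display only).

price = 17.838487
Γ = 0.007588

σ√T = 0.1123·√2.7815 = 0.187292
d₁ = (ln(S/K) + (r+σ²/2)T) / (σ√T) = (ln(68.34/55.06) + (0.0292+0.1123²/2)·2.7815) / 0.187292 = (0.216072 + 0.098759) / 0.187292 = 1.680962
d₂ = d₁ − σ√T = 1.680962 − 0.187292 = 1.493670
e^{−rT} = e^{−0.0292·2.7815} = 0.921991
N(d₁) = 0.953615,  N(d₂) = 0.932369
Call price V = S·N(d₁) − K·e^{−rT}·N(d₂) = 65.170036 − 47.331549 = 17.838487
φ(d₁) = (1/√(2π))·e^{−d₁²/2} = 0.097125
Γ = φ(d₁) / (S·σ·√T) = 0.007588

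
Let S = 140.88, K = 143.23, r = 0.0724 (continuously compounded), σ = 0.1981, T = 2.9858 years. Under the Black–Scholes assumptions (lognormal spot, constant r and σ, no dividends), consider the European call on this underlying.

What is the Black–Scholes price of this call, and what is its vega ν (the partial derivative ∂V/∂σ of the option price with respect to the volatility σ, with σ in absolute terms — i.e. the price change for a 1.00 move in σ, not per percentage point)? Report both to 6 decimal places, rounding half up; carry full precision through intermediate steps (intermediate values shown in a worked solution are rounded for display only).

price = 33.000200
ν = 73.067894

σ√T = 0.1981·√2.9858 = 0.342306
d₁ = (ln(S/K) + (r+σ²/2)T) / (σ√T) = (ln(140.88/143.23) + (0.0724+0.1981²/2)·2.9858) / 0.342306 = (-0.016543 + 0.274759) / 0.342306 = 0.754340
d₂ = d₁ − σ√T = 0.754340 − 0.342306 = 0.412034
e^{−rT} = e^{−0.0724·2.9858} = 0.805597
N(d₁) = 0.774678,  N(d₂) = 0.659843
Call price V = S·N(d₁) − K·e^{−rT}·N(d₂) = 109.136577 − 76.136377 = 33.000200
φ(d₁) = (1/√(2π))·e^{−d₁²/2} = 0.300156
ν = S·φ(d₁)·√T = 73.067894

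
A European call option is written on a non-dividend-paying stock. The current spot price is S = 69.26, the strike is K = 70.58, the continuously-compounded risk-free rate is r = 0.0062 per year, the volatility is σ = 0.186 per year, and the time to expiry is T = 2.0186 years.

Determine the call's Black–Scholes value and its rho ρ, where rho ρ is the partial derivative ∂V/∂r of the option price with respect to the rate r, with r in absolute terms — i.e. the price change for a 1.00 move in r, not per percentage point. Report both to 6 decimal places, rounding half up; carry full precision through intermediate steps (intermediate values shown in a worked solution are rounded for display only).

price = 7.084880
ρ = 61.617419

σ√T = 0.186·√2.0186 = 0.264264
d₁ = (ln(S/K) + (r+σ²/2)T) / (σ√T) = (ln(69.26/70.58) + (0.0062+0.186²/2)·2.0186) / 0.264264 = (-0.018879 + 0.047433) / 0.264264 = 0.108050
d₂ = d₁ − σ√T = 0.108050 − 0.264264 = -0.156214
e^{−rT} = e^{−0.0062·2.0186} = 0.987563
N(d₁) = 0.543022,  N(d₂) = 0.437932
Call price V = S·N(d₁) − K·e^{−rT}·N(d₂) = 37.609708 − 30.524828 = 7.084880
ρ = K·T·e^{−rT}·N(d₂) = 61.617419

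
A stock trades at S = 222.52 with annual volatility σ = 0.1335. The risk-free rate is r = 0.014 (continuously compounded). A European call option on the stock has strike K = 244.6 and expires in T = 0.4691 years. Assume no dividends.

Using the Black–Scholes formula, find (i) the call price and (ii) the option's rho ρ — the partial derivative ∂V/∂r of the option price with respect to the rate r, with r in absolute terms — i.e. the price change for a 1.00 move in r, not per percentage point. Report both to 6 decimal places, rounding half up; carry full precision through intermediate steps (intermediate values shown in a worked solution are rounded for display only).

price = 1.899055
ρ = 17.849529

σ√T = 0.1335·√0.4691 = 0.091435
d₁ = (ln(S/K) + (r+σ²/2)T) / (σ√T) = (ln(222.52/244.6) + (0.014+0.1335²/2)·0.4691) / 0.091435 = (-0.094607 + 0.010748) / 0.091435 = -0.917147
d₂ = d₁ − σ√T = -0.917147 − 0.091435 = -1.008582
e^{−rT} = e^{−0.014·0.4691} = 0.993454
N(d₁) = 0.179533,  N(d₂) = 0.156587
Call price V = S·N(d₁) − K·e^{−rT}·N(d₂) = 39.949640 − 38.050585 = 1.899055
ρ = K·T·e^{−rT}·N(d₂) = 17.849529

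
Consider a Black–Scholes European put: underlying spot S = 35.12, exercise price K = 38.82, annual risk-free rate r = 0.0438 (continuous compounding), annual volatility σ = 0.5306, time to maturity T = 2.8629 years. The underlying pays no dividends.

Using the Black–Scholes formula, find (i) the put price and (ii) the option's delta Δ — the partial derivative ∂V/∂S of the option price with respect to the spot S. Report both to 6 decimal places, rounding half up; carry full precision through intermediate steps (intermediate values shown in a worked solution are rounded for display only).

price = 11.584049
Δ = -0.316683

σ√T = 0.5306·√2.8629 = 0.897781
d₁ = (ln(S/K) + (r+σ²/2)T) / (σ√T) = (ln(35.12/38.82) + (0.0438+0.5306²/2)·2.8629) / 0.897781 = (-0.100165 + 0.528400) / 0.897781 = 0.476993
d₂ = d₁ − σ√T = 0.476993 − 0.897781 = -0.420788
e^{−rT} = e^{−0.0438·2.8629} = 0.882148
N(−d₁) = 0.316683,  N(−d₂) = 0.663045
Put price V = K·e^{−rT}·N(−d₂) − S·N(−d₁) = 22.705972 − 11.121923 = 11.584049
Δ = −N(−d₁) = -0.316683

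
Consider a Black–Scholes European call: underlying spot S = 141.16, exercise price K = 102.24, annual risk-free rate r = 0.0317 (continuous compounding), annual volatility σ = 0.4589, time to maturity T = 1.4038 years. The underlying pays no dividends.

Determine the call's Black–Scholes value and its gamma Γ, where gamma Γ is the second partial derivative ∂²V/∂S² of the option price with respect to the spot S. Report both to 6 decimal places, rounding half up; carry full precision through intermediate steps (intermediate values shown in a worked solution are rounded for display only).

price = 52.694016
Γ = 0.003320

σ√T = 0.4589·√1.4038 = 0.543714
d₁ = (ln(S/K) + (r+σ²/2)T) / (σ√T) = (ln(141.16/102.24) + (0.0317+0.4589²/2)·1.4038) / 0.543714 = (0.322571 + 0.192313) / 0.543714 = 0.946976
d₂ = d₁ − σ√T = 0.946976 − 0.543714 = 0.403261
e^{−rT} = e^{−0.0317·1.4038} = 0.956475
N(d₁) = 0.828174,  N(d₂) = 0.656622
Call price V = S·N(d₁) − K·e^{−rT}·N(d₂) = 116.905094 − 64.211079 = 52.694016
φ(d₁) = (1/√(2π))·e^{−d₁²/2} = 0.254789
Γ = φ(d₁) / (S·σ·√T) = 0.003320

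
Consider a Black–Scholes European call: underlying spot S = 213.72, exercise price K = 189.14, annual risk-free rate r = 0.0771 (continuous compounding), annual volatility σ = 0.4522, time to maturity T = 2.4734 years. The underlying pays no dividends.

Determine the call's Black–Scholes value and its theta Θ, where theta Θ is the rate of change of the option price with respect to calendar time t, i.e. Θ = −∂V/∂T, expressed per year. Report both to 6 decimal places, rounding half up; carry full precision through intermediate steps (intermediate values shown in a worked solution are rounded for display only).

price = 84.760523
Θ = -15.363187

σ√T = 0.4522·√2.4734 = 0.711177
d₁ = (ln(S/K) + (r+σ²/2)T) / (σ√T) = (ln(213.72/189.14) + (0.0771+0.4522²/2)·2.4734) / 0.711177 = (0.122179 + 0.443586) / 0.711177 = 0.795533
d₂ = d₁ − σ√T = 0.795533 − 0.711177 = 0.084356
e^{−rT} = e^{−0.0771·2.4734} = 0.826381
N(d₁) = 0.786848,  N(d₂) = 0.533613
Call price V = S·N(d₁) − K·e^{−rT}·N(d₂) = 168.165205 − 83.404682 = 84.760523
φ(d₁) = (1/√(2π))·e^{−d₁²/2} = 0.290726
Θ = −S·φ(d₁)·σ/(2√T) − r·K·e^{−rT}·N(d₂) = −8.932686 − 6.430501 = -15.363187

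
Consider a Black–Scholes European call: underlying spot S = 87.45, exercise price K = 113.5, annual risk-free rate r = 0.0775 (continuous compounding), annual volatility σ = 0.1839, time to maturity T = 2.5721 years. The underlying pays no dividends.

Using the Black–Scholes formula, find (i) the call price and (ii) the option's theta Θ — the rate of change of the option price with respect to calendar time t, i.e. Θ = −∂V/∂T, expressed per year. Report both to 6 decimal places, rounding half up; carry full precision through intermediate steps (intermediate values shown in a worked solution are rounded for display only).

price = 8.034828
Θ = -4.598487

σ√T = 0.1839·√2.5721 = 0.294935
d₁ = (ln(S/K) + (r+σ²/2)T) / (σ√T) = (ln(87.45/113.5) + (0.0775+0.1839²/2)·2.5721) / 0.294935 = (-0.260736 + 0.242831) / 0.294935 = -0.060707
d₂ = d₁ − σ√T = -0.060707 − 0.294935 = -0.355642
e^{−rT} = e^{−0.0775·2.5721} = 0.819273
N(d₁) = 0.475796,  N(d₂) = 0.361054
Call price V = S·N(d₁) − K·e^{−rT}·N(d₂) = 41.608373 − 33.573545 = 8.034828
φ(d₁) = (1/√(2π))·e^{−d₁²/2} = 0.398208
Θ = −S·φ(d₁)·σ/(2√T) − r·K·e^{−rT}·N(d₂) = −1.996537 − 2.601950 = -4.598487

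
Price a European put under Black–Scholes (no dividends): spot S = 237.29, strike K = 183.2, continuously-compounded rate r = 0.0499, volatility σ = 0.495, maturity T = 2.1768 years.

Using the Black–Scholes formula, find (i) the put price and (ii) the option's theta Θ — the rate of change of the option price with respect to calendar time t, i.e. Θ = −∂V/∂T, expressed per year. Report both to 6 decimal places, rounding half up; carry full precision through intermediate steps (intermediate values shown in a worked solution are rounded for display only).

price = 27.448232
Θ = -7.243472

σ√T = 0.495·√2.1768 = 0.730322
d₁ = (ln(S/K) + (r+σ²/2)T) / (σ√T) = (ln(237.29/183.2) + (0.0499+0.495²/2)·2.1768) / 0.730322 = (0.258705 + 0.375308) / 0.730322 = 0.868127
d₂ = d₁ − σ√T = 0.868127 − 0.730322 = 0.137805
e^{−rT} = e^{−0.0499·2.1768} = 0.897069
N(−d₁) = 0.192663,  N(−d₂) = 0.445197
Put price V = K·e^{−rT}·N(−d₂) − S·N(−d₁) = 73.165118 − 45.716886 = 27.448232
φ(d₁) = (1/√(2π))·e^{−d₁²/2} = 0.273690
Θ = −S·φ(d₁)·σ/(2√T) + r·K·e^{−rT}·N(−d₂) = −10.894411 + 3.650939 = -7.243472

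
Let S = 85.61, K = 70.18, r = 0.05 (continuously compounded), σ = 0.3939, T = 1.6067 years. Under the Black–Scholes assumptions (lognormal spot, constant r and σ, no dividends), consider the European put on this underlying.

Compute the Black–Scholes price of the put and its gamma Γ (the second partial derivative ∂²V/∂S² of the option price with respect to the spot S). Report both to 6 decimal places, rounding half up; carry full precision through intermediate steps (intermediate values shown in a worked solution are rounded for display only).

price = 6.591046
Γ = 0.006731

σ√T = 0.3939·√1.6067 = 0.499291
d₁ = (ln(S/K) + (r+σ²/2)T) / (σ√T) = (ln(85.61/70.18) + (0.05+0.3939²/2)·1.6067) / 0.499291 = (0.198739 + 0.204981) / 0.499291 = 0.808586
d₂ = d₁ − σ√T = 0.808586 − 0.499291 = 0.309295
e^{−rT} = e^{−0.05·1.6067} = 0.922807
N(−d₁) = 0.209377,  N(−d₂) = 0.378548
Put price V = K·e^{−rT}·N(−d₂) − S·N(−d₁) = 24.515787 − 17.924741 = 6.591046
φ(d₁) = (1/√(2π))·e^{−d₁²/2} = 0.287698
Γ = φ(d₁) / (S·σ·√T) = 0.006731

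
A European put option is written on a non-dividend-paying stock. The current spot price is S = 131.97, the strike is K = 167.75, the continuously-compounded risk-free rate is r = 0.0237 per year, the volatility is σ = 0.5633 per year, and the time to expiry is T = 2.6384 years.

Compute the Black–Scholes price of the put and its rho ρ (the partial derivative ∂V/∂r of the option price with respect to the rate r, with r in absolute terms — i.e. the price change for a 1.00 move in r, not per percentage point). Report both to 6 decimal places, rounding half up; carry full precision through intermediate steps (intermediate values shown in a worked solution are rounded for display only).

price = 64.754048
ρ = -308.740647

σ√T = 0.5633·√2.6384 = 0.914977
d₁ = (ln(S/K) + (r+σ²/2)T) / (σ√T) = (ln(131.97/167.75) + (0.0237+0.5633²/2)·2.6384) / 0.914977 = (-0.239900 + 0.481121) / 0.914977 = 0.263636
d₂ = d₁ − σ√T = 0.263636 − 0.914977 = -0.651340
e^{−rT} = e^{−0.0237·2.6384} = 0.939385
N(−d₁) = 0.396030,  N(−d₂) = 0.742587
Put price V = K·e^{−rT}·N(−d₂) − S·N(−d₁) = 117.018135 − 52.264086 = 64.754048
ρ = −K·T·e^{−rT}·N(−d₂) = -308.740647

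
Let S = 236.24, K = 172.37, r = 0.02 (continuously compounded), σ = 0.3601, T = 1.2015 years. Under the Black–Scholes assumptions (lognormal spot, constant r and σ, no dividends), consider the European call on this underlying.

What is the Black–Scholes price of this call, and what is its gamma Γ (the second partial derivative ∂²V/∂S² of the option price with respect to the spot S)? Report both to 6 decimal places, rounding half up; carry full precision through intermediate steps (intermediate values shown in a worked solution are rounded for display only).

σ√T = 0.3601·√1.2015 = 0.394716
d₁ = (ln(S/K) + (r+σ²/2)T) / (σ√T) = (ln(236.24/172.37) + (0.02+0.3601²/2)·1.2015) / 0.394716 = (0.315205 + 0.101930) / 0.394716 = 1.056798
d₂ = d₁ − σ√T = 1.056798 − 0.394716 = 0.662082
e^{−rT} = e^{−0.02·1.2015} = 0.976256
N(d₁) = 0.854698,  N(d₂) = 0.746041
Call price V = S·N(d₁) − K·e^{−rT}·N(d₂) = 201.913884 − 125.541713 = 76.372171
φ(d₁) = (1/√(2π))·e^{−d₁²/2} = 0.228242
Γ = φ(d₁) / (S·σ·√T) = 0.002448

price = 76.372171
Γ = 0.002448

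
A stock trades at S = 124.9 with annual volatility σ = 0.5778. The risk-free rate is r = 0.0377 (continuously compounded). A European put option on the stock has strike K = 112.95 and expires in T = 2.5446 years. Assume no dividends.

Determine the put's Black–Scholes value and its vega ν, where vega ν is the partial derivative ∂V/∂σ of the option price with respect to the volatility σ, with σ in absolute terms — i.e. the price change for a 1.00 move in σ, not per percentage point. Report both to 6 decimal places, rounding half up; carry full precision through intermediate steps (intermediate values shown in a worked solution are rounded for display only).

price = 30.102152
ν = 63.332321

σ√T = 0.5778·√2.5446 = 0.921695
d₁ = (ln(S/K) + (r+σ²/2)T) / (σ√T) = (ln(124.9/112.95) + (0.0377+0.5778²/2)·2.5446) / 0.921695 = (0.100568 + 0.520692) / 0.921695 = 0.674041
d₂ = d₁ − σ√T = 0.674041 − 0.921695 = -0.247654
e^{−rT} = e^{−0.0377·2.5446} = 0.908526
N(−d₁) = 0.250143,  N(−d₂) = 0.597799
Put price V = K·e^{−rT}·N(−d₂) − S·N(−d₁) = 61.344955 − 31.242803 = 30.102152
φ(d₁) = (1/√(2π))·e^{−d₁²/2} = 0.317873
ν = S·φ(d₁)·√T = 63.332321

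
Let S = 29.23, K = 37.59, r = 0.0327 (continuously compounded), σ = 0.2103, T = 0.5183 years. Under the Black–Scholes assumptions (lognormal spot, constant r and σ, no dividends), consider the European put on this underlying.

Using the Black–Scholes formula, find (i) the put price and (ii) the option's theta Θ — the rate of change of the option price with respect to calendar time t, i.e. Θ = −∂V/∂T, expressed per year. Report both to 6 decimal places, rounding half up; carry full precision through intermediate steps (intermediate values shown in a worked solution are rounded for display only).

price = 7.858162
Θ = 0.570700

σ√T = 0.2103·√0.5183 = 0.151401
d₁ = (ln(S/K) + (r+σ²/2)T) / (σ√T) = (ln(29.23/37.59) + (0.0327+0.2103²/2)·0.5183) / 0.151401 = (-0.251542 + 0.028410) / 0.151401 = -1.473783
d₂ = d₁ − σ√T = -1.473783 − 0.151401 = -1.625185
e^{−rT} = e^{−0.0327·0.5183} = 0.983194
N(−d₁) = 0.929730,  N(−d₂) = 0.947938
Put price V = K·e^{−rT}·N(−d₂) − S·N(−d₁) = 35.034171 − 27.176009 = 7.858162
φ(d₁) = (1/√(2π))·e^{−d₁²/2} = 0.134666
Θ = −S·φ(d₁)·σ/(2√T) + r·K·e^{−rT}·N(−d₂) = −0.574918 + 1.145617 = 0.570700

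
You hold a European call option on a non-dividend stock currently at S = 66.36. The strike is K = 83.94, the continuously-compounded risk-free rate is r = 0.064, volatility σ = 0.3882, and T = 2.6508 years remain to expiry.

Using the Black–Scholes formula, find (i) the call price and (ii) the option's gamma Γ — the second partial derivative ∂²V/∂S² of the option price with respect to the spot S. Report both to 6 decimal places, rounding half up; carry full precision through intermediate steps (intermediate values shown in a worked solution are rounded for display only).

σ√T = 0.3882·√2.6508 = 0.632039
d₁ = (ln(S/K) + (r+σ²/2)T) / (σ√T) = (ln(66.36/83.94) + (0.064+0.3882²/2)·2.6508) / 0.632039 = (-0.235008 + 0.369388) / 0.632039 = 0.212614
d₂ = d₁ − σ√T = 0.212614 − 0.632039 = -0.419426
e^{−rT} = e^{−0.064·2.6508} = 0.843959
N(d₁) = 0.584186,  N(d₂) = 0.337453
Call price V = S·N(d₁) − K·e^{−rT}·N(d₂) = 38.766573 − 23.905793 = 14.860780
φ(d₁) = (1/√(2π))·e^{−d₁²/2} = 0.390026
Γ = φ(d₁) / (S·σ·√T) = 0.009299

price = 14.860780
Γ = 0.009299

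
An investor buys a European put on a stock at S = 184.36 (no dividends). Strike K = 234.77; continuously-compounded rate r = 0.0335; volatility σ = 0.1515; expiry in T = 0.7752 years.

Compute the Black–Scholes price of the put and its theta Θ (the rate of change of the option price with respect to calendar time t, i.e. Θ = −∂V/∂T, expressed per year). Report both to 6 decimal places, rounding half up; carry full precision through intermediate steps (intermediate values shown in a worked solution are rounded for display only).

σ√T = 0.1515·√0.7752 = 0.133389
d₁ = (ln(S/K) + (r+σ²/2)T) / (σ√T) = (ln(184.36/234.77) + (0.0335+0.1515²/2)·0.7752) / 0.133389 = (-0.241716 + 0.034865) / 0.133389 = -1.550733
d₂ = d₁ − σ√T = -1.550733 − 0.133389 = -1.684122
e^{−rT} = e^{−0.0335·0.7752} = 0.974365
N(−d₁) = 0.939517,  N(−d₂) = 0.953921
Put price V = K·e^{−rT}·N(−d₂) − S·N(−d₁) = 218.211025 − 173.209378 = 45.001648
φ(d₁) = (1/√(2π))·e^{−d₁²/2} = 0.119873
Θ = −S·φ(d₁)·σ/(2√T) + r·K·e^{−rT}·N(−d₂) = −1.901354 + 7.310069 = 5.408716

price = 45.001648
Θ = 5.408716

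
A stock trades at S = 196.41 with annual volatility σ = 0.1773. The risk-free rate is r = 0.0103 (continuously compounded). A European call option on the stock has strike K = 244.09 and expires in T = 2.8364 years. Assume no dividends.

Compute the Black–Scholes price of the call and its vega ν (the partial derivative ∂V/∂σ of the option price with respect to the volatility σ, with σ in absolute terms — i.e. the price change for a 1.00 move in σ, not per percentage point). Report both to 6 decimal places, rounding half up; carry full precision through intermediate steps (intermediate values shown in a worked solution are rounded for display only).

price = 10.284755
ν = 117.566016

σ√T = 0.1773·√2.8364 = 0.298602
d₁ = (ln(S/K) + (r+σ²/2)T) / (σ√T) = (ln(196.41/244.09) + (0.0103+0.1773²/2)·2.8364) / 0.298602 = (-0.217333 + 0.073796) / 0.298602 = -0.480694
d₂ = d₁ − σ√T = -0.480694 − 0.298602 = -0.779296
e^{−rT} = e^{−0.0103·2.8364} = 0.971208
N(d₁) = 0.315367,  N(d₂) = 0.217903
Call price V = S·N(d₁) − K·e^{−rT}·N(d₂) = 61.941200 − 51.656445 = 10.284755
φ(d₁) = (1/√(2π))·e^{−d₁²/2} = 0.355414
ν = S·φ(d₁)·√T = 117.566016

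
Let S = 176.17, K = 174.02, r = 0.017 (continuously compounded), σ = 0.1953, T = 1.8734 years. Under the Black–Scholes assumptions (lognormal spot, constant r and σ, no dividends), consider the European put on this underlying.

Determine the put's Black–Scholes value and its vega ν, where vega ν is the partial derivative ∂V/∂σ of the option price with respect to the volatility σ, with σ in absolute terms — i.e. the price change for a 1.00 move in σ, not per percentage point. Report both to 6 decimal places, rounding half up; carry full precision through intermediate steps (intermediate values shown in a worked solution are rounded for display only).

σ√T = 0.1953·√1.8734 = 0.267311
d₁ = (ln(S/K) + (r+σ²/2)T) / (σ√T) = (ln(176.17/174.02) + (0.017+0.1953²/2)·1.8734) / 0.267311 = (0.012279 + 0.067575) / 0.267311 = 0.298733
d₂ = d₁ − σ√T = 0.298733 − 0.267311 = 0.031421
e^{−rT} = e^{−0.017·1.8734} = 0.968654
N(−d₁) = 0.382572,  N(−d₂) = 0.487467
Put price V = K·e^{−rT}·N(−d₂) − S·N(−d₁) = 82.169911 − 67.397700 = 14.772211
φ(d₁) = (1/√(2π))·e^{−d₁²/2} = 0.381533
ν = S·φ(d₁)·√T = 91.998082

price = 14.772211
ν = 91.998082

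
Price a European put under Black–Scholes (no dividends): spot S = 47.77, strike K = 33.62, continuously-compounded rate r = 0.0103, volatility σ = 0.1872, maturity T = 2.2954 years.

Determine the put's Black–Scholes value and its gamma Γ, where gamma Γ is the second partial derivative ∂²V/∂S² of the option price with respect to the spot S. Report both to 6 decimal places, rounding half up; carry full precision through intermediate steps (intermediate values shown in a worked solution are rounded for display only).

price = 0.484628
Γ = 0.010088

σ√T = 0.1872·√2.2954 = 0.283619
d₁ = (ln(S/K) + (r+σ²/2)T) / (σ√T) = (ln(47.77/33.62) + (0.0103+0.1872²/2)·2.2954) / 0.283619 = (0.351277 + 0.063862) / 0.283619 = 1.463722
d₂ = d₁ − σ√T = 1.463722 − 0.283619 = 1.180103
e^{−rT} = e^{−0.0103·2.2954} = 0.976635
N(−d₁) = 0.071635,  N(−d₂) = 0.118980
Put price V = K·e^{−rT}·N(−d₂) − S·N(−d₁) = 3.906629 − 3.422001 = 0.484628
φ(d₁) = (1/√(2π))·e^{−d₁²/2} = 0.136671
Γ = φ(d₁) / (S·σ·√T) = 0.010088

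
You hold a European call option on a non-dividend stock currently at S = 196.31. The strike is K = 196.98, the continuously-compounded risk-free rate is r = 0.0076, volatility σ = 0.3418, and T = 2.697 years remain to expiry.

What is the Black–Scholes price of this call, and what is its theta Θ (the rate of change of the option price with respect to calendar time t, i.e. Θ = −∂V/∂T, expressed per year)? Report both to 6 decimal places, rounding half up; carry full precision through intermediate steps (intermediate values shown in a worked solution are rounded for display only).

σ√T = 0.3418·√2.697 = 0.561323
d₁ = (ln(S/K) + (r+σ²/2)T) / (σ√T) = (ln(196.31/196.98) + (0.0076+0.3418²/2)·2.697) / 0.561323 = (-0.003407 + 0.178039) / 0.561323 = 0.311107
d₂ = d₁ − σ√T = 0.311107 − 0.561323 = -0.250215
e^{−rT} = e^{−0.0076·2.697} = 0.979711
N(d₁) = 0.622140,  N(d₂) = 0.401210
Call price V = S·N(d₁) − K·e^{−rT}·N(d₂) = 122.132398 − 77.427018 = 44.705381
φ(d₁) = (1/√(2π))·e^{−d₁²/2} = 0.380096
Θ = −S·φ(d₁)·σ/(2√T) − r·K·e^{−rT}·N(d₂) = −7.764918 − 0.588445 = -8.353363

price = 44.705381
Θ = -8.353363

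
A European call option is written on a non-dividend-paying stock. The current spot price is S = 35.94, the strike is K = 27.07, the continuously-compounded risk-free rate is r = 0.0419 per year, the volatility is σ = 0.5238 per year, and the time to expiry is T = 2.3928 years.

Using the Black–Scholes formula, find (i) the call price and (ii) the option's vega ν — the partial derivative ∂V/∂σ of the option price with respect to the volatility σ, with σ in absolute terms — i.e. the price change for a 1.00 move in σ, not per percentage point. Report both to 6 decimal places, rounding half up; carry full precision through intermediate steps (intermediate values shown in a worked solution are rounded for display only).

σ√T = 0.5238·√2.3928 = 0.810249
d₁ = (ln(S/K) + (r+σ²/2)T) / (σ√T) = (ln(35.94/27.07) + (0.0419+0.5238²/2)·2.3928) / 0.810249 = (0.283425 + 0.428510) / 0.810249 = 0.878662
d₂ = d₁ − σ√T = 0.878662 − 0.810249 = 0.068412
e^{−rT} = e^{−0.0419·2.3928} = 0.904604
N(d₁) = 0.810208,  N(d₂) = 0.527271
Call price V = S·N(d₁) − K·e^{−rT}·N(d₂) = 29.118863 − 12.911621 = 16.207242
φ(d₁) = (1/√(2π))·e^{−d₁²/2} = 0.271183
ν = S·φ(d₁)·√T = 15.076259

price = 16.207242
ν = 15.076259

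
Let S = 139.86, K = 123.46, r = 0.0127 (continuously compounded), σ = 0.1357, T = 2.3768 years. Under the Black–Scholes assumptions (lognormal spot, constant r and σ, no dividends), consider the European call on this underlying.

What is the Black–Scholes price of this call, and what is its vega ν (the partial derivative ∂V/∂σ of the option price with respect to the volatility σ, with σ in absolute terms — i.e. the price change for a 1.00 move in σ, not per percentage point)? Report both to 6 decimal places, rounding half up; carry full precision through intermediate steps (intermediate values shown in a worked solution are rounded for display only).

σ√T = 0.1357·√2.3768 = 0.209207
d₁ = (ln(S/K) + (r+σ²/2)T) / (σ√T) = (ln(139.86/123.46) + (0.0127+0.1357²/2)·2.3768) / 0.209207 = (0.124725 + 0.052069) / 0.209207 = 0.845067
d₂ = d₁ − σ√T = 0.845067 − 0.209207 = 0.635860
e^{−rT} = e^{−0.0127·2.3768} = 0.970266
N(d₁) = 0.800963,  N(d₂) = 0.737566
Call price V = S·N(d₁) − K·e^{−rT}·N(d₂) = 112.022712 − 88.352301 = 23.670412
φ(d₁) = (1/√(2π))·e^{−d₁²/2} = 0.279150
ν = S·φ(d₁)·√T = 60.190352

price = 23.670412
ν = 60.190352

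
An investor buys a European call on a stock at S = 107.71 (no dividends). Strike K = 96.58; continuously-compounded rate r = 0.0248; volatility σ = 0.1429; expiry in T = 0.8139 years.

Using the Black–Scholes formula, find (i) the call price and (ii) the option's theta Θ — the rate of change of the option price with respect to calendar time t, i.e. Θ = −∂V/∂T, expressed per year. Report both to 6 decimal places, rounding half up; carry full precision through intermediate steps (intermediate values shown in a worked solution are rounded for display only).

σ√T = 0.1429·√0.8139 = 0.128919
d₁ = (ln(S/K) + (r+σ²/2)T) / (σ√T) = (ln(107.71/96.58) + (0.0248+0.1429²/2)·0.8139) / 0.128919 = (0.109071 + 0.028495) / 0.128919 = 1.067068
d₂ = d₁ − σ√T = 1.067068 − 0.128919 = 0.938148
e^{−rT} = e^{−0.0248·0.8139} = 0.980018
N(d₁) = 0.857029,  N(d₂) = 0.825916
Call price V = S·N(d₁) − K·e^{−rT}·N(d₂) = 92.310632 − 78.173027 = 14.137605
φ(d₁) = (1/√(2π))·e^{−d₁²/2} = 0.225766
Θ = −S·φ(d₁)·σ/(2√T) − r·K·e^{−rT}·N(d₂) = −1.925891 − 1.938691 = -3.864582

price = 14.137605
Θ = -3.864582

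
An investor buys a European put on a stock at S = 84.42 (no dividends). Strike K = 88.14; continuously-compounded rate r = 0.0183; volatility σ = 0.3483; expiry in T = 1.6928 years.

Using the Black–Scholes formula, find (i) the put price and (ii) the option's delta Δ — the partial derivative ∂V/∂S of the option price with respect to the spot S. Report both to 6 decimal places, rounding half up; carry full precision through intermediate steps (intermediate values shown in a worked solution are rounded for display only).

σ√T = 0.3483·√1.6928 = 0.453165
d₁ = (ln(S/K) + (r+σ²/2)T) / (σ√T) = (ln(84.42/88.14) + (0.0183+0.3483²/2)·1.6928) / 0.453165 = (-0.043122 + 0.133657) / 0.453165 = 0.199785
d₂ = d₁ − σ√T = 0.199785 − 0.453165 = -0.253380
e^{−rT} = e^{−0.0183·1.6928} = 0.969497
N(−d₁) = 0.420825,  N(−d₂) = 0.600013
Put price V = K·e^{−rT}·N(−d₂) − S·N(−d₁) = 51.271961 − 35.526008 = 15.745953
Δ = −N(−d₁) = -0.420825

price = 15.745953
Δ = -0.420825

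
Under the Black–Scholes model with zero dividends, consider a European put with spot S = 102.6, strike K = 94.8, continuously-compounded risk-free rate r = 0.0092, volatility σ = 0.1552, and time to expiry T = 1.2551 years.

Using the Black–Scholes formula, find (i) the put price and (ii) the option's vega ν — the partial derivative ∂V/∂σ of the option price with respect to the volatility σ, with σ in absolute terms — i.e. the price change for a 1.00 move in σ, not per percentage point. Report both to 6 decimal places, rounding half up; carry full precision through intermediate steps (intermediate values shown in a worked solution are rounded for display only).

σ√T = 0.1552·√1.2551 = 0.173872
d₁ = (ln(S/K) + (r+σ²/2)T) / (σ√T) = (ln(102.6/94.8) + (0.0092+0.1552²/2)·1.2551) / 0.173872 = (0.079069 + 0.026663) / 0.173872 = 0.608097
d₂ = d₁ − σ√T = 0.608097 − 0.173872 = 0.434224
e^{−rT} = e^{−0.0092·1.2551} = 0.988519
N(−d₁) = 0.271562,  N(−d₂) = 0.332063
Put price V = K·e^{−rT}·N(−d₂) − S·N(−d₁) = 31.118158 − 27.862232 = 3.255926
φ(d₁) = (1/√(2π))·e^{−d₁²/2} = 0.331599
ν = S·φ(d₁)·√T = 38.115320

price = 3.255926
ν = 38.115320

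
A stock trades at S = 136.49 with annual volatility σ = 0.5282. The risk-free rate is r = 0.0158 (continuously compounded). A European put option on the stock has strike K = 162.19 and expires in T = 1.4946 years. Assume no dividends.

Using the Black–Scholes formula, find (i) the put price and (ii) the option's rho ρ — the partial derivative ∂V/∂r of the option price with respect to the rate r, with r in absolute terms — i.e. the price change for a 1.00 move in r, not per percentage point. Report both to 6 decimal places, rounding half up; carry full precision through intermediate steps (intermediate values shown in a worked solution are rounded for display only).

price = 49.244425
ρ = -168.100107

σ√T = 0.5282·√1.4946 = 0.645745
d₁ = (ln(S/K) + (r+σ²/2)T) / (σ√T) = (ln(136.49/162.19) + (0.0158+0.5282²/2)·1.4946) / 0.645745 = (-0.172517 + 0.232108) / 0.645745 = 0.092282
d₂ = d₁ − σ√T = 0.092282 − 0.645745 = -0.553463
e^{−rT} = e^{−0.0158·1.4946} = 0.976662
N(−d₁) = 0.463237,  N(−d₂) = 0.710027
Put price V = K·e^{−rT}·N(−d₂) − S·N(−d₁) = 112.471636 − 63.227212 = 49.244425
ρ = −K·T·e^{−rT}·N(−d₂) = -168.100107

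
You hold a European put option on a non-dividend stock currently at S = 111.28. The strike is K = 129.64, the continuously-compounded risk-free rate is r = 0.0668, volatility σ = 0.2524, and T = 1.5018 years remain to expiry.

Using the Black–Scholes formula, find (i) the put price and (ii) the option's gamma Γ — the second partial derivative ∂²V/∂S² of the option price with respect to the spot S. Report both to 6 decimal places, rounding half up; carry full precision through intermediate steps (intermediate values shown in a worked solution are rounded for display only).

σ√T = 0.2524·√1.5018 = 0.309311
d₁ = (ln(S/K) + (r+σ²/2)T) / (σ√T) = (ln(111.28/129.64) + (0.0668+0.2524²/2)·1.5018) / 0.309311 = (-0.152712 + 0.148157) / 0.309311 = -0.014726
d₂ = d₁ − σ√T = -0.014726 − 0.309311 = -0.324037
e^{−rT} = e^{−0.0668·1.5018} = 0.904548
N(−d₁) = 0.505875,  N(−d₂) = 0.627045
Put price V = K·e^{−rT}·N(−d₂) − S·N(−d₁) = 73.530788 − 56.293730 = 17.237058
φ(d₁) = (1/√(2π))·e^{−d₁²/2} = 0.398899
Γ = φ(d₁) / (S·σ·√T) = 0.011589

price = 17.237058
Γ = 0.011589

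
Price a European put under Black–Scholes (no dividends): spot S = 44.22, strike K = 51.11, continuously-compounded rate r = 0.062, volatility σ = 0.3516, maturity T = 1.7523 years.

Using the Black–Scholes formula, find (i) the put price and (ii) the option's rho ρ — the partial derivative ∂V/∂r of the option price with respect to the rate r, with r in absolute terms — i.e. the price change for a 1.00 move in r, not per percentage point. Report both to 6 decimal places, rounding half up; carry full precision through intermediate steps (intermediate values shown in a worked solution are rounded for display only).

price = 9.125720
ρ = -49.961336

σ√T = 0.3516·√1.7523 = 0.465429
d₁ = (ln(S/K) + (r+σ²/2)T) / (σ√T) = (ln(44.22/51.11) + (0.062+0.3516²/2)·1.7523) / 0.465429 = (-0.144803 + 0.216955) / 0.465429 = 0.155022
d₂ = d₁ − σ√T = 0.155022 − 0.465429 = -0.310407
e^{−rT} = e^{−0.062·1.7523} = 0.897051
N(−d₁) = 0.438402,  N(−d₂) = 0.621874
Put price V = K·e^{−rT}·N(−d₂) − S·N(−d₁) = 28.511862 − 19.386142 = 9.125720
ρ = −K·T·e^{−rT}·N(−d₂) = -49.961336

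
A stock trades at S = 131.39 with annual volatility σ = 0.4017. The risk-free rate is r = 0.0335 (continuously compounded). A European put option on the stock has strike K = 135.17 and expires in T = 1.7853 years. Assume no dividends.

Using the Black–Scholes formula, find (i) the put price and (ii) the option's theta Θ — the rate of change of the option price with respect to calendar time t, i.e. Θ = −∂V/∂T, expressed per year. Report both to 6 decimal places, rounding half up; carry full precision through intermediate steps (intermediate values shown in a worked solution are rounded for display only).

σ√T = 0.4017·√1.7853 = 0.536732
d₁ = (ln(S/K) + (r+σ²/2)T) / (σ√T) = (ln(131.39/135.17) + (0.0335+0.4017²/2)·1.7853) / 0.536732 = (-0.028363 + 0.203848) / 0.536732 = 0.326951
d₂ = d₁ − σ√T = 0.326951 − 0.536732 = -0.209781
e^{−rT} = e^{−0.0335·1.7853} = 0.941946
N(−d₁) = 0.371853,  N(−d₂) = 0.583081
Put price V = K·e^{−rT}·N(−d₂) − S·N(−d₁) = 74.239486 − 48.857711 = 25.381775
φ(d₁) = (1/√(2π))·e^{−d₁²/2} = 0.378179
Θ = −S·φ(d₁)·σ/(2√T) + r·K·e^{−rT}·N(−d₂) = −7.469238 + 2.487023 = -4.982215

price = 25.381775
Θ = -4.982215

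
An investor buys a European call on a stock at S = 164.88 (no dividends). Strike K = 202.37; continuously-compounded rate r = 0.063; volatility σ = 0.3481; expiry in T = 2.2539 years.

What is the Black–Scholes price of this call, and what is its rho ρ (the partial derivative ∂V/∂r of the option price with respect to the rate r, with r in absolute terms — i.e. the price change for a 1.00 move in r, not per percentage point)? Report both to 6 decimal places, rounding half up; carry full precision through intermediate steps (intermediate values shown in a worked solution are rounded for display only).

σ√T = 0.3481·√2.2539 = 0.522602
d₁ = (ln(S/K) + (r+σ²/2)T) / (σ√T) = (ln(164.88/202.37) + (0.063+0.3481²/2)·2.2539) / 0.522602 = (-0.204880 + 0.278552) / 0.522602 = 0.140972
d₂ = d₁ − σ√T = 0.140972 − 0.522602 = -0.381630
e^{−rT} = e^{−0.063·2.2539} = 0.867625
N(d₁) = 0.556054,  N(d₂) = 0.351368
Call price V = S·N(d₁) − K·e^{−rT}·N(d₂) = 91.682208 − 61.693632 = 29.988576
ρ = K·T·e^{−rT}·N(d₂) = 139.051277

price = 29.988576
ρ = 139.051277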